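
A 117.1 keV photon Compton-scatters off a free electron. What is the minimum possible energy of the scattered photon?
80.2980 keV (at θ = 180°)

The scattered photon has minimum energy when its wavelength is maximum, i.e., when the Compton shift Δλ = λ_C(1 − cos θ) is maximum. This occurs at θ = 180° (backscattering), giving Δλ_max = 2λ_C = 4.8526 pm.

Initial wavelength: λ₀ = hc/E₀ = 10.5879 pm
Maximum final wavelength: λ'_max = λ₀ + 2λ_C = 10.5879 + 4.8526 = 15.4405 pm
Minimum final energy: E'_min = hc/λ'_max = 80.2980 keV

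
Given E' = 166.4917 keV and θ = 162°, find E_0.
457.0002 keV

Convert final energy to wavelength (hc ≈ 1239.842 keV·pm):
λ' = hc/E' = 1239.842 / 166.4917 = 7.4469 pm

Calculate the Compton shift:
Δλ = λ_C(1 - cos(162°))
Δλ = 2.4263 × (1 - cos(162°))
Δλ = 4.7339 pm

Initial wavelength:
λ = λ' - Δλ = 7.4469 - 4.7339 = 2.7130 pm

Initial energy:
E = hc/λ = 1239.842 / 2.7130 = 457.0002 keV

(Intermediate values are shown rounded; full precision is carried through to the final answer.)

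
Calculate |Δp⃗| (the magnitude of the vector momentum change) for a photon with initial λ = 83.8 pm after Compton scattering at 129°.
1.3953e-23 kg·m/s

Photon momentum magnitude is p = h/λ.

Initial momentum:
p₀ = h/λ = 6.6261e-34/8.3800e-11 = 7.9070e-24 kg·m/s

After scattering:
λ' = λ + Δλ = 83.8 + 3.9532 = 87.7532 pm
p' = h/λ' = 6.6261e-34/8.7753e-11 = 7.5508e-24 kg·m/s

Momentum is a vector; the scattered photon's direction makes angle θ = 129° with the incident direction. The magnitude of the vector change Δp⃗ = p⃗₀ − p⃗' is found from the law of cosines:
|Δp⃗|² = p₀² + p'² − 2p₀p'cos θ
|Δp⃗|² = (7.9070e-24)² + (7.5508e-24)² − 2·7.9070e-24·7.5508e-24·cos(129°)
|Δp⃗| = 1.3953e-23 kg·m/s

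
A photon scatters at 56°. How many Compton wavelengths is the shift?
0.4408 λ_C

The Compton shift formula is:
Δλ = λ_C(1 - cos θ)

Dividing both sides by λ_C:
Δλ/λ_C = 1 - cos θ

For θ = 56°:
Δλ/λ_C = 1 - cos(56°)
Δλ/λ_C = 1 - 0.5592
Δλ/λ_C = 0.4408

This means the shift is 0.4408 × λ_C = 1.0695 pm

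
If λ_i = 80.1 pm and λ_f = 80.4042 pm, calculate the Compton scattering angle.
29.00°

First find the wavelength shift:
Δλ = λ' - λ = 80.4042 - 80.1 = 0.3042 pm

Using Δλ = λ_C(1 - cos θ), with λ_C = h/(m_e·c) ≈ 2.42631024 pm:
cos θ = 1 - Δλ/λ_C
cos θ = 1 - 0.3042/2.42631024
cos θ = 0.874624

θ = arccos(0.874624)
θ = 29.00°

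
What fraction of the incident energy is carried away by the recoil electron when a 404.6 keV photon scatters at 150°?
0.5964 (or 59.64%)

Calculate initial and final photon energies:

Initial: E₀ = 404.6 keV → λ₀ = 3.0644 pm
Compton shift: Δλ = 4.5276 pm
Final wavelength: λ' = 7.5919 pm
Final energy: E' = 163.3107 keV

Fractional energy loss:
(E₀ - E')/E₀ = (404.6000 - 163.3107)/404.6000
= 241.2893/404.6000
= 0.5964
= 59.64%

(Intermediate values are shown rounded; full precision is carried through to the final answer.)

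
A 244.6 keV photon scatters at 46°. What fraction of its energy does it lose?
0.1275 (or 12.75%)

Calculate initial and final photon energies:

Initial: E₀ = 244.6 keV → λ₀ = 5.0689 pm
Compton shift: Δλ = 0.7409 pm
Final wavelength: λ' = 5.8097 pm
Final energy: E' = 213.4086 keV

Fractional energy loss:
(E₀ - E')/E₀ = (244.6000 - 213.4086)/244.6000
= 31.1914/244.6000
= 0.1275
= 12.75%

(Intermediate values are shown rounded; full precision is carried through to the final answer.)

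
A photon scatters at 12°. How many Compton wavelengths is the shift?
0.0219 λ_C

The Compton shift formula is:
Δλ = λ_C(1 - cos θ)

Dividing both sides by λ_C:
Δλ/λ_C = 1 - cos θ

For θ = 12°:
Δλ/λ_C = 1 - cos(12°)
Δλ/λ_C = 1 - 0.9781
Δλ/λ_C = 0.0219

This means the shift is 0.0219 × λ_C = 0.0530 pm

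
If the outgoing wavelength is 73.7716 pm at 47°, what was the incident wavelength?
73.0000 pm

From λ' = λ + Δλ, we have λ = λ' - Δλ

First calculate the Compton shift:
Δλ = λ_C(1 - cos θ)
Δλ = 2.4263 × (1 - cos(47°))
Δλ = 2.4263 × 0.3180
Δλ = 0.7716 pm

Initial wavelength:
λ = λ' - Δλ
λ = 73.7716 - 0.7716
λ = 73.0000 pm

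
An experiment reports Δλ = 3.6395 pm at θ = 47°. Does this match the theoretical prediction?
No, inconsistent

Calculate the expected shift for θ = 47°:

Δλ_expected = λ_C(1 - cos(47°))
Δλ_expected = 2.4263 × (1 - cos(47°))
Δλ_expected = 2.4263 × 0.3180
Δλ_expected = 0.7716 pm

Given shift: 3.6395 pm
Expected shift: 0.7716 pm
Difference: 2.8679 pm

The values do not match. The given shift corresponds to θ ≈ 120.0°, not 47°.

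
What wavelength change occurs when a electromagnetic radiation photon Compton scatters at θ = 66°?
1.4394 pm

Using the Compton scattering formula:
Δλ = λ_C(1 - cos θ)

where λ_C = h/(m_e·c) ≈ 2.4263 pm is the Compton wavelength of an electron.

For θ = 66°:
cos(66°) = 0.4067
1 - cos(66°) = 0.5933

Δλ = 2.4263 × 0.5933
Δλ = 1.4394 pm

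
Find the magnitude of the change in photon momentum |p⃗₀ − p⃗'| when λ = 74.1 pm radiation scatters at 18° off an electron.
2.7955e-24 kg·m/s

Photon momentum magnitude is p = h/λ.

Initial momentum:
p₀ = h/λ = 6.6261e-34/7.4100e-11 = 8.9421e-24 kg·m/s

After scattering:
λ' = λ + Δλ = 74.1 + 0.1188 = 74.2188 pm
p' = h/λ' = 6.6261e-34/7.4219e-11 = 8.9278e-24 kg·m/s

Momentum is a vector; the scattered photon's direction makes angle θ = 18° with the incident direction. The magnitude of the vector change Δp⃗ = p⃗₀ − p⃗' is found from the law of cosines:
|Δp⃗|² = p₀² + p'² − 2p₀p'cos θ
|Δp⃗|² = (8.9421e-24)² + (8.9278e-24)² − 2·8.9421e-24·8.9278e-24·cos(18°)
|Δp⃗| = 2.7955e-24 kg·m/s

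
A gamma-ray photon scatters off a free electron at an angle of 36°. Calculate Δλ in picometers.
0.4634 pm

Using the Compton scattering formula:
Δλ = λ_C(1 - cos θ)

where λ_C = h/(m_e·c) ≈ 2.4263 pm is the Compton wavelength of an electron.

For θ = 36°:
cos(36°) = 0.8090
1 - cos(36°) = 0.1910

Δλ = 2.4263 × 0.1910
Δλ = 0.4634 pm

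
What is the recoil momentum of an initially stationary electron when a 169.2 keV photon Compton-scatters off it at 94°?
1.1609e-22 kg·m/s

The electron is initially at rest, so by conservation of momentum:
p⃗_e = p⃗₀ − p⃗'  (incident photon momentum minus scattered photon momentum)

Photon momentum magnitudes (p = h/λ = E/c):
λ₀ = hc/E₀ = 7.3277 pm → p₀ = h/λ₀ = 9.0425e-23 kg·m/s
Δλ = λ_C(1 − cos 94°) = 2.5956 pm
λ' = 9.9232 pm → p' = h/λ' = 6.6773e-23 kg·m/s

The scattered photon makes angle θ = 94° with the incident direction, so by the law of cosines:
|p⃗_e|² = p₀² + p'² − 2p₀p'cos θ
|p⃗_e|² = (9.0425e-23)² + (6.6773e-23)² − 2·9.0425e-23·6.6773e-23·cos(94°)
|p⃗_e| = 1.1609e-22 kg·m/s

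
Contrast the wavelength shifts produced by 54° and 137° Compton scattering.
137° produces the larger shift by a factor of 4.200

Calculate both shifts using Δλ = λ_C(1 - cos θ):

For θ₁ = 54°:
Δλ₁ = 2.4263 × (1 - cos(54°))
Δλ₁ = 2.4263 × 0.4122
Δλ₁ = 1.0002 pm

For θ₂ = 137°:
Δλ₂ = 2.4263 × (1 - cos(137°))
Δλ₂ = 2.4263 × 1.7314
Δλ₂ = 4.2008 pm

The 137° angle produces the larger shift.
Ratio: 4.2008/1.0002 = 4.200

(Intermediate values are shown rounded; full precision is carried through to the final answer.)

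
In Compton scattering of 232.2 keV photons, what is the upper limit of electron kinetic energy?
110.5534 keV

Maximum energy transfer occurs at θ = 180° (backscattering).

Initial photon: E₀ = 232.2 keV → λ₀ = 5.3395 pm

Maximum Compton shift (at 180°):
Δλ_max = 2λ_C = 2 × 2.4263 = 4.8526 pm

Final wavelength:
λ' = 5.3395 + 4.8526 = 10.1922 pm

Minimum photon energy (maximum energy to electron):
E'_min = hc/λ' = 121.6466 keV

Maximum electron kinetic energy:
K_max = E₀ - E'_min = 232.2000 - 121.6466 = 110.5534 keV

(Intermediate values are shown rounded; full precision is carried through to the final answer.)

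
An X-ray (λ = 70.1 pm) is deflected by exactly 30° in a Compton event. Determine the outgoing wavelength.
70.4251 pm

Using the Compton formula: λ' = λ + λ_C(1 − cos θ)

For θ = 30°, cos θ = √3/2 (exact) ≈ 0.8660, so:
1 − cos 30° = 1 − (√3/2) ≈ 0.1340

Δλ = λ_C × 0.1340 = 2.4263 × 0.1340 = 0.3251 pm

λ' = 70.1 + 0.3251 = 70.4251 pm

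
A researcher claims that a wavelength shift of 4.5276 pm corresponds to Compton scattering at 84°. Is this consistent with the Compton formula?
No, inconsistent

Calculate the expected shift for θ = 84°:

Δλ_expected = λ_C(1 - cos(84°))
Δλ_expected = 2.4263 × (1 - cos(84°))
Δλ_expected = 2.4263 × 0.8955
Δλ_expected = 2.1727 pm

Given shift: 4.5276 pm
Expected shift: 2.1727 pm
Difference: 2.3549 pm

The values do not match. The given shift corresponds to θ ≈ 150.0°, not 84°.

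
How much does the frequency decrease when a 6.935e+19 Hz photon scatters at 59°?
1.484e+19 Hz (decrease)

Convert frequency to wavelength (c = 299792458 m/s):
λ₀ = c/f₀ = 299792458/6.935e+19 = 4.3228905e-12 m = 4.3229 pm

Calculate Compton shift:
Δλ = λ_C(1 - cos(59°)) = 1.1767 pm

Final wavelength:
λ' = λ₀ + Δλ = 4.3229 + 1.1767 = 5.4996 pm

Final frequency:
f' = c/λ' = 299792458/5.4995586e-12 = 5.4512094e+19 Hz

Frequency shift (decrease):
Δf = f₀ - f' = 6.935e+19 - 5.4512094e+19 = 1.484e+19 Hz

(Intermediate values are shown rounded; full precision is carried through to the final answer.)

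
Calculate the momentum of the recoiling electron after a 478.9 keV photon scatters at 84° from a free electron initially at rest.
2.7825e-22 kg·m/s

The electron is initially at rest, so by conservation of momentum:
p⃗_e = p⃗₀ − p⃗'  (incident photon momentum minus scattered photon momentum)

Photon momentum magnitudes (p = h/λ = E/c):
λ₀ = hc/E₀ = 2.5889 pm → p₀ = h/λ₀ = 2.5594e-22 kg·m/s
Δλ = λ_C(1 − cos 84°) = 2.1727 pm
λ' = 4.7616 pm → p' = h/λ' = 1.3916e-22 kg·m/s

The scattered photon makes angle θ = 84° with the incident direction, so by the law of cosines:
|p⃗_e|² = p₀² + p'² − 2p₀p'cos θ
|p⃗_e|² = (2.5594e-22)² + (1.3916e-22)² − 2·2.5594e-22·1.3916e-22·cos(84°)
|p⃗_e| = 2.7825e-22 kg·m/s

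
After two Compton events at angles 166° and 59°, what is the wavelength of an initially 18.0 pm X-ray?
23.9572 pm

Apply Compton shift twice:

First scattering at θ₁ = 166°:
Δλ₁ = λ_C(1 - cos(166°))
Δλ₁ = 2.4263 × 1.9703
Δλ₁ = 4.7805 pm

After first scattering:
λ₁ = 18.0 + 4.7805 = 22.7805 pm

Second scattering at θ₂ = 59°:
Δλ₂ = λ_C(1 - cos(59°))
Δλ₂ = 2.4263 × 0.4850
Δλ₂ = 1.1767 pm

Final wavelength:
λ₂ = 22.7805 + 1.1767 = 23.9572 pm

Total shift: Δλ_total = 4.7805 + 1.1767 = 5.9572 pm

(Intermediate values are shown rounded; full precision is carried through to the final answer.)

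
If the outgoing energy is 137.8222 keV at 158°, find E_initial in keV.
287.0000 keV

Convert final energy to wavelength (hc ≈ 1239.842 keV·pm):
λ' = hc/E' = 1239.842 / 137.8222 = 8.9960 pm

Calculate the Compton shift:
Δλ = λ_C(1 - cos(158°))
Δλ = 2.4263 × (1 - cos(158°))
Δλ = 4.6759 pm

Initial wavelength:
λ = λ' - Δλ = 8.9960 - 4.6759 = 4.3200 pm

Initial energy:
E = hc/λ = 1239.842 / 4.3200 = 287.0000 keV

(Intermediate values are shown rounded; full precision is carried through to the final answer.)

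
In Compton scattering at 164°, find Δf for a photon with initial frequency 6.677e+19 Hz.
3.435e+19 Hz (decrease)

Convert frequency to wavelength (c = 299792458 m/s):
λ₀ = c/f₀ = 299792458/6.677e+19 = 4.4899275e-12 m = 4.4899 pm

Calculate Compton shift:
Δλ = λ_C(1 - cos(164°)) = 4.7586 pm

Final wavelength:
λ' = λ₀ + Δλ = 4.4899 + 4.7586 = 9.2486 pm

Final frequency:
f' = c/λ' = 299792458/9.2485568e-12 = 3.2415053e+19 Hz

Frequency shift (decrease):
Δf = f₀ - f' = 6.677e+19 - 3.2415053e+19 = 3.435e+19 Hz

(Intermediate values are shown rounded; full precision is carried through to the final answer.)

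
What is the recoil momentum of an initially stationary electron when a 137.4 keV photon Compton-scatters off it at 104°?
1.0187e-22 kg·m/s

The electron is initially at rest, so by conservation of momentum:
p⃗_e = p⃗₀ − p⃗'  (incident photon momentum minus scattered photon momentum)

Photon momentum magnitudes (p = h/λ = E/c):
λ₀ = hc/E₀ = 9.0236 pm → p₀ = h/λ₀ = 7.3430e-23 kg·m/s
Δλ = λ_C(1 − cos 104°) = 3.0133 pm
λ' = 12.0369 pm → p' = h/λ' = 5.5048e-23 kg·m/s

The scattered photon makes angle θ = 104° with the incident direction, so by the law of cosines:
|p⃗_e|² = p₀² + p'² − 2p₀p'cos θ
|p⃗_e|² = (7.3430e-23)² + (5.5048e-23)² − 2·7.3430e-23·5.5048e-23·cos(104°)
|p⃗_e| = 1.0187e-22 kg·m/s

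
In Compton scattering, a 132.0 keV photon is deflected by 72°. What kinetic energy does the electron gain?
19.9926 keV

By energy conservation: K_e = E_initial - E_final

First find the scattered photon energy:
Initial wavelength: λ = hc/E = 9.3927 pm
Compton shift: Δλ = λ_C(1 - cos(72°)) = 1.6765 pm
Final wavelength: λ' = 9.3927 + 1.6765 = 11.0693 pm
Final photon energy: E' = hc/λ' = 112.0074 keV

Electron kinetic energy:
K_e = E - E' = 132.0000 - 112.0074 = 19.9926 keV

(Intermediate values are shown rounded; full precision is carried through to the final answer.)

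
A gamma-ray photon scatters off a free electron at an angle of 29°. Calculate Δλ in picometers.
0.3042 pm

Using the Compton scattering formula:
Δλ = λ_C(1 - cos θ)

where λ_C = h/(m_e·c) ≈ 2.4263 pm is the Compton wavelength of an electron.

For θ = 29°:
cos(29°) = 0.8746
1 - cos(29°) = 0.1254

Δλ = 2.4263 × 0.1254
Δλ = 0.3042 pm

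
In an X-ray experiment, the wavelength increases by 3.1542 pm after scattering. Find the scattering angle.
107.46°

From the Compton formula Δλ = λ_C(1 - cos θ), we can solve for θ:

cos θ = 1 - Δλ/λ_C

Given:
- Δλ = 3.1542 pm
- λ_C = h/(m_e·c) ≈ 2.42631024 pm

cos θ = 1 - 3.1542/2.42631024
cos θ = 1 - 1.299999
cos θ = -0.299999

θ = arccos(-0.299999)
θ = 107.46°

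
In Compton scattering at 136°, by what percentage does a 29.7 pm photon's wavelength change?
14.0460%

Calculate the Compton shift:
Δλ = λ_C(1 - cos(136°))
Δλ = 2.4263 × (1 - cos(136°))
Δλ = 2.4263 × 1.7193
Δλ = 4.1717 pm

Percentage change:
(Δλ/λ₀) × 100 = (4.1717/29.7) × 100
= 14.0460%

(Intermediate values are shown rounded; full precision is carried through to the final answer.)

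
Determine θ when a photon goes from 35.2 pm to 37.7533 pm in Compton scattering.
93.00°

First find the wavelength shift:
Δλ = λ' - λ = 37.7533 - 35.2 = 2.5533 pm

Using Δλ = λ_C(1 - cos θ), with λ_C = h/(m_e·c) ≈ 2.42631024 pm:
cos θ = 1 - Δλ/λ_C
cos θ = 1 - 2.5533/2.42631024
cos θ = -0.052339

θ = arccos(-0.052339)
θ = 93.00°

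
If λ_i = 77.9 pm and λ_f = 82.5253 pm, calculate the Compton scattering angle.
155.00°

First find the wavelength shift:
Δλ = λ' - λ = 82.5253 - 77.9 = 4.6253 pm

Using Δλ = λ_C(1 - cos θ), with λ_C = h/(m_e·c) ≈ 2.42631024 pm:
cos θ = 1 - Δλ/λ_C
cos θ = 1 - 4.6253/2.42631024
cos θ = -0.906310

θ = arccos(-0.906310)
θ = 155.00°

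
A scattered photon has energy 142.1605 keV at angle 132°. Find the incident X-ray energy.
265.4001 keV

Convert final energy to wavelength (hc ≈ 1239.842 keV·pm):
λ' = hc/E' = 1239.842 / 142.1605 = 8.7214 pm

Calculate the Compton shift:
Δλ = λ_C(1 - cos(132°))
Δλ = 2.4263 × (1 - cos(132°))
Δλ = 4.0498 pm

Initial wavelength:
λ = λ' - Δλ = 8.7214 - 4.0498 = 4.6716 pm

Initial energy:
E = hc/λ = 1239.842 / 4.6716 = 265.4001 keV

(Intermediate values are shown rounded; full precision is carried through to the final answer.)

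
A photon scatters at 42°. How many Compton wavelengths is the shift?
0.2569 λ_C

The Compton shift formula is:
Δλ = λ_C(1 - cos θ)

Dividing both sides by λ_C:
Δλ/λ_C = 1 - cos θ

For θ = 42°:
Δλ/λ_C = 1 - cos(42°)
Δλ/λ_C = 1 - 0.7431
Δλ/λ_C = 0.2569

This means the shift is 0.2569 × λ_C = 0.6232 pm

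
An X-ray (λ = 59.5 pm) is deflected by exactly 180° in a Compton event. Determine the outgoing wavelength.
64.3526 pm

Using the Compton formula: λ' = λ + λ_C(1 − cos θ)

For θ = 180°, cos θ = -1 (exact) = -1.0000, so:
1 − cos 180° = 1 − (-1) = 2.0000

Δλ = λ_C × 2.0000 = 2.4263 × 2.0000 = 4.8526 pm

λ' = 59.5 + 4.8526 = 64.3526 pm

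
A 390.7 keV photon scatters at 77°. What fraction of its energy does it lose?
0.3721 (or 37.21%)

Calculate initial and final photon energies:

Initial: E₀ = 390.7 keV → λ₀ = 3.1734 pm
Compton shift: Δλ = 1.8805 pm
Final wavelength: λ' = 5.0539 pm
Final energy: E' = 245.3240 keV

Fractional energy loss:
(E₀ - E')/E₀ = (390.7000 - 245.3240)/390.7000
= 145.3760/390.7000
= 0.3721
= 37.21%

(Intermediate values are shown rounded; full precision is carried through to the final answer.)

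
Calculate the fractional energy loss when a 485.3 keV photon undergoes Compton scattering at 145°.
0.6334 (or 63.34%)

Calculate initial and final photon energies:

Initial: E₀ = 485.3 keV → λ₀ = 2.5548 pm
Compton shift: Δλ = 4.4138 pm
Final wavelength: λ' = 6.9686 pm
Final energy: E' = 177.9178 keV

Fractional energy loss:
(E₀ - E')/E₀ = (485.3000 - 177.9178)/485.3000
= 307.3822/485.3000
= 0.6334
= 63.34%

(Intermediate values are shown rounded; full precision is carried through to the final answer.)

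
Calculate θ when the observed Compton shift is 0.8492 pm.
49.46°

From the Compton formula Δλ = λ_C(1 - cos θ), we can solve for θ:

cos θ = 1 - Δλ/λ_C

Given:
- Δλ = 0.8492 pm
- λ_C = h/(m_e·c) ≈ 2.42631024 pm

cos θ = 1 - 0.8492/2.42631024
cos θ = 1 - 0.349996
cos θ = 0.650004

θ = arccos(0.650004)
θ = 49.46°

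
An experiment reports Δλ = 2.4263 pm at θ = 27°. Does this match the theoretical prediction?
No, inconsistent

Calculate the expected shift for θ = 27°:

Δλ_expected = λ_C(1 - cos(27°))
Δλ_expected = 2.4263 × (1 - cos(27°))
Δλ_expected = 2.4263 × 0.1090
Δλ_expected = 0.2645 pm

Given shift: 2.4263 pm
Expected shift: 0.2645 pm
Difference: 2.1619 pm

The values do not match. The given shift corresponds to θ ≈ 90.0°, not 27°.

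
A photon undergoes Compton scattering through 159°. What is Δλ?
4.6915 pm

Using the Compton scattering formula:
Δλ = λ_C(1 - cos θ)

where λ_C = h/(m_e·c) ≈ 2.4263 pm is the Compton wavelength of an electron.

For θ = 159°:
cos(159°) = -0.9336
1 - cos(159°) = 1.9336

Δλ = 2.4263 × 1.9336
Δλ = 4.6915 pm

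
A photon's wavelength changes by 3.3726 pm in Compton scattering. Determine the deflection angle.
112.96°

From the Compton formula Δλ = λ_C(1 - cos θ), we can solve for θ:

cos θ = 1 - Δλ/λ_C

Given:
- Δλ = 3.3726 pm
- λ_C = h/(m_e·c) ≈ 2.42631024 pm

cos θ = 1 - 3.3726/2.42631024
cos θ = 1 - 1.390012
cos θ = -0.390012

θ = arccos(-0.390012)
θ = 112.96°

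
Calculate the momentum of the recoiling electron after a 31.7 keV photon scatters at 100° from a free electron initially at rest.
2.5086e-23 kg·m/s

The electron is initially at rest, so by conservation of momentum:
p⃗_e = p⃗₀ − p⃗'  (incident photon momentum minus scattered photon momentum)

Photon momentum magnitudes (p = h/λ = E/c):
λ₀ = hc/E₀ = 39.1117 pm → p₀ = h/λ₀ = 1.6941e-23 kg·m/s
Δλ = λ_C(1 − cos 100°) = 2.8476 pm
λ' = 41.9594 pm → p' = h/λ' = 1.5792e-23 kg·m/s

The scattered photon makes angle θ = 100° with the incident direction, so by the law of cosines:
|p⃗_e|² = p₀² + p'² − 2p₀p'cos θ
|p⃗_e|² = (1.6941e-23)² + (1.5792e-23)² − 2·1.6941e-23·1.5792e-23·cos(100°)
|p⃗_e| = 2.5086e-23 kg·m/s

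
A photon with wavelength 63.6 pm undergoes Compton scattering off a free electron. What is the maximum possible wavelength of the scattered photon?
68.4526 pm (at θ = 180°)

The Compton shift is Δλ = λ_C(1 − cos θ).

Since cos θ ranges from −1 to 1, the factor (1 − cos θ) ranges from 0 to 2; the maximum shift occurs at θ = 180° (backscattering):
Δλ_max = 2λ_C = 2 × 2.4263 pm = 4.8526 pm

Maximum scattered wavelength:
λ'_max = λ₀ + Δλ_max = 63.6 + 4.8526 = 68.4526 pm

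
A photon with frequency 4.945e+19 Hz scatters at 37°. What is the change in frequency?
3.688e+18 Hz (decrease)

Convert frequency to wavelength (c = 299792458 m/s):
λ₀ = c/f₀ = 299792458/4.945e+19 = 6.0625371e-12 m = 6.0625 pm

Calculate Compton shift:
Δλ = λ_C(1 - cos(37°)) = 0.4886 pm

Final wavelength:
λ' = λ₀ + Δλ = 6.0625 + 0.4886 = 6.5511 pm

Final frequency:
f' = c/λ' = 299792458/6.5511098e-12 = 4.5762087e+19 Hz

Frequency shift (decrease):
Δf = f₀ - f' = 4.945e+19 - 4.5762087e+19 = 3.688e+18 Hz

(Intermediate values are shown rounded; full precision is carried through to the final answer.)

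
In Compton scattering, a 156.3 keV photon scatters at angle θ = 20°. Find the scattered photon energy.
153.4691 keV

First convert energy to wavelength:
λ = hc/E, with hc ≈ 1239.842 keV·pm (i.e. 1239.842 eV·nm)

For E = 156.3 keV = 156300 eV:
λ = 1239.842 keV·pm / 156.3 keV
λ = 7.9325 pm

Calculate the Compton shift:
Δλ = λ_C(1 - cos(20°)) = 2.4263 × 0.0603
Δλ = 0.1463 pm

Final wavelength:
λ' = 7.9325 + 0.1463 = 8.0788 pm

Final energy:
E' = hc/λ' = 1239.842 / 8.0788 = 153.4691 keV

(Intermediate values are shown rounded; full precision is carried through to the final answer.)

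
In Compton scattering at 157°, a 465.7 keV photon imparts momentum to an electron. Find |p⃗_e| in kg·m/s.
3.3406e-22 kg·m/s

The electron is initially at rest, so by conservation of momentum:
p⃗_e = p⃗₀ − p⃗'  (incident photon momentum minus scattered photon momentum)

Photon momentum magnitudes (p = h/λ = E/c):
λ₀ = hc/E₀ = 2.6623 pm → p₀ = h/λ₀ = 2.4888e-22 kg·m/s
Δλ = λ_C(1 − cos 157°) = 4.6597 pm
λ' = 7.3221 pm → p' = h/λ' = 9.0495e-23 kg·m/s

The scattered photon makes angle θ = 157° with the incident direction, so by the law of cosines:
|p⃗_e|² = p₀² + p'² − 2p₀p'cos θ
|p⃗_e|² = (2.4888e-22)² + (9.0495e-23)² − 2·2.4888e-22·9.0495e-23·cos(157°)
|p⃗_e| = 3.3406e-22 kg·m/s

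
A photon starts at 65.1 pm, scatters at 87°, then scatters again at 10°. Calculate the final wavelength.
67.4362 pm

Apply Compton shift twice:

First scattering at θ₁ = 87°:
Δλ₁ = λ_C(1 - cos(87°))
Δλ₁ = 2.4263 × 0.9477
Δλ₁ = 2.2993 pm

After first scattering:
λ₁ = 65.1 + 2.2993 = 67.3993 pm

Second scattering at θ₂ = 10°:
Δλ₂ = λ_C(1 - cos(10°))
Δλ₂ = 2.4263 × 0.0152
Δλ₂ = 0.0369 pm

Final wavelength:
λ₂ = 67.3993 + 0.0369 = 67.4362 pm

Total shift: Δλ_total = 2.2993 + 0.0369 = 2.3362 pm

(Intermediate values are shown rounded; full precision is carried through to the final answer.)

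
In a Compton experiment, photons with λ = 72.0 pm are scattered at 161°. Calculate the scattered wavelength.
76.7204 pm

Using the Compton scattering formula:
λ' = λ + Δλ = λ + λ_C(1 - cos θ)

Given:
- Initial wavelength λ = 72.0 pm
- Scattering angle θ = 161°
- Compton wavelength λ_C ≈ 2.4263 pm

Calculate the shift:
Δλ = 2.4263 × (1 - cos(161°))
Δλ = 2.4263 × 1.9455
Δλ = 4.7204 pm

Final wavelength:
λ' = 72.0 + 4.7204 = 76.7204 pm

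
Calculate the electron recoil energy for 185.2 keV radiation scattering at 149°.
74.5065 keV

By energy conservation: K_e = E_initial - E_final

First find the scattered photon energy:
Initial wavelength: λ = hc/E = 6.6946 pm
Compton shift: Δλ = λ_C(1 - cos(149°)) = 4.5061 pm
Final wavelength: λ' = 6.6946 + 4.5061 = 11.2007 pm
Final photon energy: E' = hc/λ' = 110.6935 keV

Electron kinetic energy:
K_e = E - E' = 185.2000 - 110.6935 = 74.5065 keV

(Intermediate values are shown rounded; full precision is carried through to the final answer.)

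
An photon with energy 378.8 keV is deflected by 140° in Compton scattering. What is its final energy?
164.0426 keV

First convert energy to wavelength:
λ = hc/E, with hc ≈ 1239.842 keV·pm (i.e. 1239.842 eV·nm)

For E = 378.8 keV = 378800 eV:
λ = 1239.842 keV·pm / 378.8 keV
λ = 3.2731 pm

Calculate the Compton shift:
Δλ = λ_C(1 - cos(140°)) = 2.4263 × 1.7660
Δλ = 4.2850 pm

Final wavelength:
λ' = 3.2731 + 4.2850 = 7.5580 pm

Final energy:
E' = hc/λ' = 1239.842 / 7.5580 = 164.0426 keV

(Intermediate values are shown rounded; full precision is carried through to the final answer.)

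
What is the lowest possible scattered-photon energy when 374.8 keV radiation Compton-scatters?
151.9297 keV (at θ = 180°)

The scattered photon has minimum energy when its wavelength is maximum, i.e., when the Compton shift Δλ = λ_C(1 − cos θ) is maximum. This occurs at θ = 180° (backscattering), giving Δλ_max = 2λ_C = 4.8526 pm.

Initial wavelength: λ₀ = hc/E₀ = 3.3080 pm
Maximum final wavelength: λ'_max = λ₀ + 2λ_C = 3.3080 + 4.8526 = 8.1606 pm
Minimum final energy: E'_min = hc/λ'_max = 151.9297 keV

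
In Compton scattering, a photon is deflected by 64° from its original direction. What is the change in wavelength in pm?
1.3627 pm

Using the Compton scattering formula:
Δλ = λ_C(1 - cos θ)

where λ_C = h/(m_e·c) ≈ 2.4263 pm is the Compton wavelength of an electron.

For θ = 64°:
cos(64°) = 0.4384
1 - cos(64°) = 0.5616

Δλ = 2.4263 × 0.5616
Δλ = 1.3627 pm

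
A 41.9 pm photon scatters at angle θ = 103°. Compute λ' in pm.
44.8721 pm

Using the Compton scattering formula:
λ' = λ + Δλ = λ + λ_C(1 - cos θ)

Given:
- Initial wavelength λ = 41.9 pm
- Scattering angle θ = 103°
- Compton wavelength λ_C ≈ 2.4263 pm

Calculate the shift:
Δλ = 2.4263 × (1 - cos(103°))
Δλ = 2.4263 × 1.2250
Δλ = 2.9721 pm

Final wavelength:
λ' = 41.9 + 2.9721 = 44.8721 pm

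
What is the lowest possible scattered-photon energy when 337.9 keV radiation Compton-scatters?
145.4893 keV (at θ = 180°)

The scattered photon has minimum energy when its wavelength is maximum, i.e., when the Compton shift Δλ = λ_C(1 − cos θ) is maximum. This occurs at θ = 180° (backscattering), giving Δλ_max = 2λ_C = 4.8526 pm.

Initial wavelength: λ₀ = hc/E₀ = 3.6693 pm
Maximum final wavelength: λ'_max = λ₀ + 2λ_C = 3.6693 + 4.8526 = 8.5219 pm
Minimum final energy: E'_min = hc/λ'_max = 145.4893 keV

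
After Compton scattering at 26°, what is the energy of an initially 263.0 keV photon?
249.9790 keV

First convert energy to wavelength:
λ = hc/E, with hc ≈ 1239.842 keV·pm (i.e. 1239.842 eV·nm)

For E = 263.0 keV = 263000 eV:
λ = 1239.842 keV·pm / 263.0 keV
λ = 4.7142 pm

Calculate the Compton shift:
Δλ = λ_C(1 - cos(26°)) = 2.4263 × 0.1012
Δλ = 0.2456 pm

Final wavelength:
λ' = 4.7142 + 0.2456 = 4.9598 pm

Final energy:
E' = hc/λ' = 1239.842 / 4.9598 = 249.9790 keV

(Intermediate values are shown rounded; full precision is carried through to the final answer.)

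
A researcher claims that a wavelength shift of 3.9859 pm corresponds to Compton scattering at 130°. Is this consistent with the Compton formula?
Yes, consistent

Calculate the expected shift for θ = 130°:

Δλ_expected = λ_C(1 - cos(130°))
Δλ_expected = 2.4263 × (1 - cos(130°))
Δλ_expected = 2.4263 × 1.6428
Δλ_expected = 3.9859 pm

Given shift: 3.9859 pm
Expected shift: 3.9859 pm
Difference: 0.0000 pm

The values match. This is consistent with Compton scattering at the stated angle.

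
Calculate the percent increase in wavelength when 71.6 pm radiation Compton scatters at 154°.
6.4344%

Calculate the Compton shift:
Δλ = λ_C(1 - cos(154°))
Δλ = 2.4263 × (1 - cos(154°))
Δλ = 2.4263 × 1.8988
Δλ = 4.6071 pm

Percentage change:
(Δλ/λ₀) × 100 = (4.6071/71.6) × 100
= 6.4344%

(Intermediate values are shown rounded; full precision is carried through to the final answer.)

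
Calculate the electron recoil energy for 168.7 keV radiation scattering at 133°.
60.2316 keV

By energy conservation: K_e = E_initial - E_final

First find the scattered photon energy:
Initial wavelength: λ = hc/E = 7.3494 pm
Compton shift: Δλ = λ_C(1 - cos(133°)) = 4.0810 pm
Final wavelength: λ' = 7.3494 + 4.0810 = 11.4304 pm
Final photon energy: E' = hc/λ' = 108.4684 keV

Electron kinetic energy:
K_e = E - E' = 168.7000 - 108.4684 = 60.2316 keV

(Intermediate values are shown rounded; full precision is carried through to the final answer.)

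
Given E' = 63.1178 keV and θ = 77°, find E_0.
69.7999 keV

Convert final energy to wavelength (hc ≈ 1239.842 keV·pm):
λ' = hc/E' = 1239.842 / 63.1178 = 19.6433 pm

Calculate the Compton shift:
Δλ = λ_C(1 - cos(77°))
Δλ = 2.4263 × (1 - cos(77°))
Δλ = 1.8805 pm

Initial wavelength:
λ = λ' - Δλ = 19.6433 - 1.8805 = 17.7628 pm

Initial energy:
E = hc/λ = 1239.842 / 17.7628 = 69.7999 keV

(Intermediate values are shown rounded; full precision is carried through to the final answer.)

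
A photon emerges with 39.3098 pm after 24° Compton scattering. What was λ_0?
39.1000 pm

From λ' = λ + Δλ, we have λ = λ' - Δλ

First calculate the Compton shift:
Δλ = λ_C(1 - cos θ)
Δλ = 2.4263 × (1 - cos(24°))
Δλ = 2.4263 × 0.0865
Δλ = 0.2098 pm

Initial wavelength:
λ = λ' - Δλ
λ = 39.3098 - 0.2098
λ = 39.1000 pm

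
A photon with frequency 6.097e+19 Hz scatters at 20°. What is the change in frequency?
1.762e+18 Hz (decrease)

Convert frequency to wavelength (c = 299792458 m/s):
λ₀ = c/f₀ = 299792458/6.097e+19 = 4.9170487e-12 m = 4.9170 pm

Calculate Compton shift:
Δλ = λ_C(1 - cos(20°)) = 0.1463 pm

Final wavelength:
λ' = λ₀ + Δλ = 4.9170 + 0.1463 = 5.0634 pm

Final frequency:
f' = c/λ' = 299792458/5.0633731e-12 = 5.9208052e+19 Hz

Frequency shift (decrease):
Δf = f₀ - f' = 6.097e+19 - 5.9208052e+19 = 1.762e+18 Hz

(Intermediate values are shown rounded; full precision is carried through to the final answer.)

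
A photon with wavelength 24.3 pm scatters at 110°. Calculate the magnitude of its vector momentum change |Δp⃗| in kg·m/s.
4.2074e-23 kg·m/s

Photon momentum magnitude is p = h/λ.

Initial momentum:
p₀ = h/λ = 6.6261e-34/2.4300e-11 = 2.7268e-23 kg·m/s

After scattering:
λ' = λ + Δλ = 24.3 + 3.2562 = 27.5562 pm
p' = h/λ' = 6.6261e-34/2.7556e-11 = 2.4046e-23 kg·m/s

Momentum is a vector; the scattered photon's direction makes angle θ = 110° with the incident direction. The magnitude of the vector change Δp⃗ = p⃗₀ − p⃗' is found from the law of cosines:
|Δp⃗|² = p₀² + p'² − 2p₀p'cos θ
|Δp⃗|² = (2.7268e-23)² + (2.4046e-23)² − 2·2.7268e-23·2.4046e-23·cos(110°)
|Δp⃗| = 4.2074e-23 kg·m/s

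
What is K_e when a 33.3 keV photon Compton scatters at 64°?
1.1757 keV

By energy conservation: K_e = E_initial - E_final

First find the scattered photon energy:
Initial wavelength: λ = hc/E = 37.2325 pm
Compton shift: Δλ = λ_C(1 - cos(64°)) = 1.3627 pm
Final wavelength: λ' = 37.2325 + 1.3627 = 38.5952 pm
Final photon energy: E' = hc/λ' = 32.1243 keV

Electron kinetic energy:
K_e = E - E' = 33.3000 - 32.1243 = 1.1757 keV

(Intermediate values are shown rounded; full precision is carried through to the final answer.)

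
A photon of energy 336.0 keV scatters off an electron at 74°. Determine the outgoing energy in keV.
227.5969 keV

First convert energy to wavelength:
λ = hc/E, with hc ≈ 1239.842 keV·pm (i.e. 1239.842 eV·nm)

For E = 336.0 keV = 336000 eV:
λ = 1239.842 keV·pm / 336.0 keV
λ = 3.6900 pm

Calculate the Compton shift:
Δλ = λ_C(1 - cos(74°)) = 2.4263 × 0.7244
Δλ = 1.7575 pm

Final wavelength:
λ' = 3.6900 + 1.7575 = 5.4475 pm

Final energy:
E' = hc/λ' = 1239.842 / 5.4475 = 227.5969 keV

(Intermediate values are shown rounded; full precision is carried through to the final answer.)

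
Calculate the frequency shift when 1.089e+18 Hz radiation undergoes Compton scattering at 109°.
1.258e+16 Hz (decrease)

Convert frequency to wavelength (c = 299792458 m/s):
λ₀ = c/f₀ = 299792458/1.089e+18 = 2.7529151e-10 m = 275.2915 pm

Calculate Compton shift:
Δλ = λ_C(1 - cos(109°)) = 3.2162 pm

Final wavelength:
λ' = λ₀ + Δλ = 275.2915 + 3.2162 = 278.5078 pm

Final frequency:
f' = c/λ' = 299792458/2.7850775e-10 = 1.0764241e+18 Hz

Frequency shift (decrease):
Δf = f₀ - f' = 1.089e+18 - 1.0764241e+18 = 1.258e+16 Hz

(Intermediate values are shown rounded; full precision is carried through to the final answer.)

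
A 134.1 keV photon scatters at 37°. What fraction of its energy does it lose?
0.0502 (or 5.02%)

Calculate initial and final photon energies:

Initial: E₀ = 134.1 keV → λ₀ = 9.2457 pm
Compton shift: Δλ = 0.4886 pm
Final wavelength: λ' = 9.7342 pm
Final energy: E' = 127.3694 keV

Fractional energy loss:
(E₀ - E')/E₀ = (134.1000 - 127.3694)/134.1000
= 6.7306/134.1000
= 0.0502
= 5.02%

(Intermediate values are shown rounded; full precision is carried through to the final answer.)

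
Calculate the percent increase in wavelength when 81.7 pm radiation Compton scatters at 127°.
4.7570%

Calculate the Compton shift:
Δλ = λ_C(1 - cos(127°))
Δλ = 2.4263 × (1 - cos(127°))
Δλ = 2.4263 × 1.6018
Δλ = 3.8865 pm

Percentage change:
(Δλ/λ₀) × 100 = (3.8865/81.7) × 100
= 4.7570%

(Intermediate values are shown rounded; full precision is carried through to the final answer.)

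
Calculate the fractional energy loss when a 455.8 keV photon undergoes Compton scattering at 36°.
0.1456 (or 14.56%)

Calculate initial and final photon energies:

Initial: E₀ = 455.8 keV → λ₀ = 2.7201 pm
Compton shift: Δλ = 0.4634 pm
Final wavelength: λ' = 3.1835 pm
Final energy: E' = 389.4552 keV

Fractional energy loss:
(E₀ - E')/E₀ = (455.8000 - 389.4552)/455.8000
= 66.3448/455.8000
= 0.1456
= 14.56%

(Intermediate values are shown rounded; full precision is carried through to the final answer.)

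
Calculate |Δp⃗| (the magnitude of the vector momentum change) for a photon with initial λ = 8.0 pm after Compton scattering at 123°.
1.2300e-22 kg·m/s

Photon momentum magnitude is p = h/λ.

Initial momentum:
p₀ = h/λ = 6.6261e-34/8.0000e-12 = 8.2826e-23 kg·m/s

After scattering:
λ' = λ + Δλ = 8.0 + 3.7478 = 11.7478 pm
p' = h/λ' = 6.6261e-34/1.1748e-11 = 5.6403e-23 kg·m/s

Momentum is a vector; the scattered photon's direction makes angle θ = 123° with the incident direction. The magnitude of the vector change Δp⃗ = p⃗₀ − p⃗' is found from the law of cosines:
|Δp⃗|² = p₀² + p'² − 2p₀p'cos θ
|Δp⃗|² = (8.2826e-23)² + (5.6403e-23)² − 2·8.2826e-23·5.6403e-23·cos(123°)
|Δp⃗| = 1.2300e-22 kg·m/s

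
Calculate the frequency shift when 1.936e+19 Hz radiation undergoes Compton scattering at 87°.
2.503e+18 Hz (decrease)

Convert frequency to wavelength (c = 299792458 m/s):
λ₀ = c/f₀ = 299792458/1.936e+19 = 1.5485148e-11 m = 15.4851 pm

Calculate Compton shift:
Δλ = λ_C(1 - cos(87°)) = 2.2993 pm

Final wavelength:
λ' = λ₀ + Δλ = 15.4851 + 2.2993 = 17.7845 pm

Final frequency:
f' = c/λ' = 299792458/1.7784475e-11 = 1.6856976e+19 Hz

Frequency shift (decrease):
Δf = f₀ - f' = 1.936e+19 - 1.6856976e+19 = 2.503e+18 Hz

(Intermediate values are shown rounded; full precision is carried through to the final answer.)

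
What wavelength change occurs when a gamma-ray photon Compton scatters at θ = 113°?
3.3743 pm

Using the Compton scattering formula:
Δλ = λ_C(1 - cos θ)

where λ_C = h/(m_e·c) ≈ 2.4263 pm is the Compton wavelength of an electron.

For θ = 113°:
cos(113°) = -0.3907
1 - cos(113°) = 1.3907

Δλ = 2.4263 × 1.3907
Δλ = 3.3743 pm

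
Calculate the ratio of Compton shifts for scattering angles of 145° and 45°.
145° produces the larger shift by a factor of 6.211

Calculate both shifts using Δλ = λ_C(1 - cos θ):

For θ₁ = 45°:
Δλ₁ = 2.4263 × (1 - cos(45°))
Δλ₁ = 2.4263 × 0.2929
Δλ₁ = 0.7106 pm

For θ₂ = 145°:
Δλ₂ = 2.4263 × (1 - cos(145°))
Δλ₂ = 2.4263 × 1.8192
Δλ₂ = 4.4138 pm

The 145° angle produces the larger shift.
Ratio: 4.4138/0.7106 = 6.211

(Intermediate values are shown rounded; full precision is carried through to the final answer.)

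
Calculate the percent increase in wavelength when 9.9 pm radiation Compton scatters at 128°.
39.5969%

Calculate the Compton shift:
Δλ = λ_C(1 - cos(128°))
Δλ = 2.4263 × (1 - cos(128°))
Δλ = 2.4263 × 1.6157
Δλ = 3.9201 pm

Percentage change:
(Δλ/λ₀) × 100 = (3.9201/9.9) × 100
= 39.5969%

(Intermediate values are shown rounded; full precision is carried through to the final answer.)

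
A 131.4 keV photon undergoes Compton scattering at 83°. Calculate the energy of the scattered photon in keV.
107.1948 keV

First convert energy to wavelength:
λ = hc/E, with hc ≈ 1239.842 keV·pm (i.e. 1239.842 eV·nm)

For E = 131.4 keV = 131400 eV:
λ = 1239.842 keV·pm / 131.4 keV
λ = 9.4356 pm

Calculate the Compton shift:
Δλ = λ_C(1 - cos(83°)) = 2.4263 × 0.8781
Δλ = 2.1306 pm

Final wavelength:
λ' = 9.4356 + 2.1306 = 11.5662 pm

Final energy:
E' = hc/λ' = 1239.842 / 11.5662 = 107.1948 keV

(Intermediate values are shown rounded; full precision is carried through to the final answer.)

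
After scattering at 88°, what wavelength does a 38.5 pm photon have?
40.8416 pm

Using the Compton scattering formula:
λ' = λ + Δλ = λ + λ_C(1 - cos θ)

Given:
- Initial wavelength λ = 38.5 pm
- Scattering angle θ = 88°
- Compton wavelength λ_C ≈ 2.4263 pm

Calculate the shift:
Δλ = 2.4263 × (1 - cos(88°))
Δλ = 2.4263 × 0.9651
Δλ = 2.3416 pm

Final wavelength:
λ' = 38.5 + 2.3416 = 40.8416 pm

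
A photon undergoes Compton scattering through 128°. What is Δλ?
3.9201 pm

Using the Compton scattering formula:
Δλ = λ_C(1 - cos θ)

where λ_C = h/(m_e·c) ≈ 2.4263 pm is the Compton wavelength of an electron.

For θ = 128°:
cos(128°) = -0.6157
1 - cos(128°) = 1.6157

Δλ = 2.4263 × 1.6157
Δλ = 3.9201 pm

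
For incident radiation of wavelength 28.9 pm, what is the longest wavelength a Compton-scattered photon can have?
33.7526 pm (at θ = 180°)

The Compton shift is Δλ = λ_C(1 − cos θ).

Since cos θ ranges from −1 to 1, the factor (1 − cos θ) ranges from 0 to 2; the maximum shift occurs at θ = 180° (backscattering):
Δλ_max = 2λ_C = 2 × 2.4263 pm = 4.8526 pm

Maximum scattered wavelength:
λ'_max = λ₀ + Δλ_max = 28.9 + 4.8526 = 33.7526 pm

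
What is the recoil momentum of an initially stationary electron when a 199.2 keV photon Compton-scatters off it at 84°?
1.2571e-22 kg·m/s

The electron is initially at rest, so by conservation of momentum:
p⃗_e = p⃗₀ − p⃗'  (incident photon momentum minus scattered photon momentum)

Photon momentum magnitudes (p = h/λ = E/c):
λ₀ = hc/E₀ = 6.2241 pm → p₀ = h/λ₀ = 1.0646e-22 kg·m/s
Δλ = λ_C(1 − cos 84°) = 2.1727 pm
λ' = 8.3968 pm → p' = h/λ' = 7.8912e-23 kg·m/s

The scattered photon makes angle θ = 84° with the incident direction, so by the law of cosines:
|p⃗_e|² = p₀² + p'² − 2p₀p'cos θ
|p⃗_e|² = (1.0646e-22)² + (7.8912e-23)² − 2·1.0646e-22·7.8912e-23·cos(84°)
|p⃗_e| = 1.2571e-22 kg·m/s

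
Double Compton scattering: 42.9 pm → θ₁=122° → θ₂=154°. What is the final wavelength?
51.2191 pm

Apply Compton shift twice:

First scattering at θ₁ = 122°:
Δλ₁ = λ_C(1 - cos(122°))
Δλ₁ = 2.4263 × 1.5299
Δλ₁ = 3.7121 pm

After first scattering:
λ₁ = 42.9 + 3.7121 = 46.6121 pm

Second scattering at θ₂ = 154°:
Δλ₂ = λ_C(1 - cos(154°))
Δλ₂ = 2.4263 × 1.8988
Δλ₂ = 4.6071 pm

Final wavelength:
λ₂ = 46.6121 + 4.6071 = 51.2191 pm

Total shift: Δλ_total = 3.7121 + 4.6071 = 8.3191 pm

(Intermediate values are shown rounded; full precision is carried through to the final answer.)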